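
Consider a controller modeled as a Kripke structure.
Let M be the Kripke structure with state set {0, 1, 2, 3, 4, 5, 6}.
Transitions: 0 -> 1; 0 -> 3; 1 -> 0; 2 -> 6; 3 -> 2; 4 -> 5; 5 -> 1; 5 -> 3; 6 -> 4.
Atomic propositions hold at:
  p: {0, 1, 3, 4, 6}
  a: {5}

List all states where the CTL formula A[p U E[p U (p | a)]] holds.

{0, 1, 3, 4, 5, 6}

Sat(p | a) = {0, 1, 3, 4, 5, 6}
E[p U (p | a)]: least fixpoint, start Z0 = Sat((p | a)) = {0, 1, 3, 4, 5, 6}, add states in Sat(p) with some successor in Z. Already a fixed point.
Sat(E[p U (p | a)]) = {0, 1, 3, 4, 5, 6}
A[p U E[p U (p | a)]]: least fixpoint, start Z0 = Sat(E[p U (p | a)]) = {0, 1, 3, 4, 5, 6}, add states in Sat(p) with every successor in Z. Already a fixed point.
Sat(A[p U E[p U (p | a)]]) = {0, 1, 3, 4, 5, 6}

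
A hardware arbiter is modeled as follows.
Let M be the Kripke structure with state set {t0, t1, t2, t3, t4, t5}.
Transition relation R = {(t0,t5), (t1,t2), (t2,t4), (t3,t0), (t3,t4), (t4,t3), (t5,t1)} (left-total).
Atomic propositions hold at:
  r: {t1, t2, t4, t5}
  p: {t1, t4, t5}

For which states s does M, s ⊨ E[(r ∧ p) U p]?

Sat(r ∧ p) = {t1, t4, t5}
E[(r ∧ p) U p]: least fixpoint, start Z0 = Sat(p) = {t1, t4, t5}, add states in Sat(r ∧ p) with some successor in Z. Already a fixed point.
Sat(E[(r ∧ p) U p]) = {t1, t4, t5}

{t1, t4, t5}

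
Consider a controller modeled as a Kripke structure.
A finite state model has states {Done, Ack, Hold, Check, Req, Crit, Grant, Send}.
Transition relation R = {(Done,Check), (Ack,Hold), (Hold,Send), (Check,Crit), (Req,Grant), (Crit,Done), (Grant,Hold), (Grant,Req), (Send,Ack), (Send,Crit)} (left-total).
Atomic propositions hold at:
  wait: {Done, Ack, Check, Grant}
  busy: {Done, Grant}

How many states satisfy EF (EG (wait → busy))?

2

Sat(wait → busy) = {Done, Hold, Req, Crit, Grant, Send}
EG (wait → busy): greatest fixpoint, start Z0 = {Done, Hold, Req, Crit, Grant, Send}, keep only states in Sat with some successor in Z. Z1 = {Hold, Req, Crit, Grant, Send}; Z2 = {Hold, Req, Grant, Send}; Z3 = {Hold, Req, Grant}; Z4 = {Req, Grant}; fixed.
Sat(EG (wait → busy)) = {Req, Grant}
EF (EG (wait → busy)): least fixpoint, start Z0 = {Req, Grant}, add states with some successor in Z. Already a fixed point.
Sat(EF (EG (wait → busy))) = {Req, Grant}
|Sat(EF (EG (wait → busy)))| = |{Req, Grant}| = 2.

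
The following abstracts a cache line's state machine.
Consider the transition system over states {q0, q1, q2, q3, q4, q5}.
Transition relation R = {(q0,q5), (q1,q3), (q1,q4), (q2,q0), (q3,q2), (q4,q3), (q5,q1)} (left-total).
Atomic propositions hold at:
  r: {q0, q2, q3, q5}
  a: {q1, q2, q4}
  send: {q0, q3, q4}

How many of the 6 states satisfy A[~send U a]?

Sat(~send) = {q1, q2, q5}
A[~send U a]: least fixpoint, start Z0 = Sat(a) = {q1, q2, q4}, add states in Sat(~send) with every successor in Z. Z1 = {q1, q2, q4, q5}; fixed.
Sat(A[~send U a]) = {q1, q2, q4, q5}
|Sat(A[~send U a])| = |{q1, q2, q4, q5}| = 4.

4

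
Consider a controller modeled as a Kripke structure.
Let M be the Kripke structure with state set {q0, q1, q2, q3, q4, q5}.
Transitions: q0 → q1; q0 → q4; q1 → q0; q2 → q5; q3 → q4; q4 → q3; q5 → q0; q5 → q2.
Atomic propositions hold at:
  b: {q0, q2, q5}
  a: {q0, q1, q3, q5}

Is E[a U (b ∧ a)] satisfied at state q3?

Sat(b ∧ a) = {q0, q5}
E[a U (b ∧ a)]: least fixpoint, start Z0 = Sat((b ∧ a)) = {q0, q5}, add states in Sat(a) with some successor in Z. Z1 = {q0, q1, q5}; fixed.
Sat(E[a U (b ∧ a)]) = {q0, q1, q5}
q3 ∉ Sat(E[a U (b ∧ a)]) = {q0, q1, q5}, so the formula does not hold at q3.

No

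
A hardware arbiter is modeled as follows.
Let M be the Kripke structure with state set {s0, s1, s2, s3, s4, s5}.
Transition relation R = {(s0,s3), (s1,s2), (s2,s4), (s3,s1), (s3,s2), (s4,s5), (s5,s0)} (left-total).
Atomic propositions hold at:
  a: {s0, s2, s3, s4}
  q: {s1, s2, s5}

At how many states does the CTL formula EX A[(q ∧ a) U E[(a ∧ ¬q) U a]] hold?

Sat(q ∧ a) = {s2}
Sat(¬q) = {s0, s3, s4}
Sat(a ∧ ¬q) = {s0, s3, s4}
E[(a ∧ ¬q) U a]: least fixpoint, start Z0 = Sat(a) = {s0, s2, s3, s4}, add states in Sat(a ∧ ¬q) with some successor in Z. Already a fixed point.
Sat(E[(a ∧ ¬q) U a]) = {s0, s2, s3, s4}
A[(q ∧ a) U E[(a ∧ ¬q) U a]]: least fixpoint, start Z0 = Sat(E[(a ∧ ¬q) U a]) = {s0, s2, s3, s4}, add states in Sat(q ∧ a) with every successor in Z. Already a fixed point.
Sat(A[(q ∧ a) U E[(a ∧ ¬q) U a]]) = {s0, s2, s3, s4}
Sat(EX A[(q ∧ a) U E[(a ∧ ¬q) U a]]) = {s : some successor in {s0, s2, s3, s4}} = {s0, s1, s2, s3, s5}
|Sat(EX A[(q ∧ a) U E[(a ∧ ¬q) U a]])| = |{s0, s1, s2, s3, s5}| = 5.

5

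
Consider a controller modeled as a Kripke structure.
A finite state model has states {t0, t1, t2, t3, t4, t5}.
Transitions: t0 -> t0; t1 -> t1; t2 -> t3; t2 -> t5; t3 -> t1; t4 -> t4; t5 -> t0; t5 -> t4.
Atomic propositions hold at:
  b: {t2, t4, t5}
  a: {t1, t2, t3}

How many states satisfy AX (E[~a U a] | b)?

Sat(~a) = {t0, t4, t5}
E[~a U a]: least fixpoint, start Z0 = Sat(a) = {t1, t2, t3}, add states in Sat(~a) with some successor in Z. Already a fixed point.
Sat(E[~a U a]) = {t1, t2, t3}
Sat(E[~a U a] | b) = {t1, t2, t3, t4, t5}
Sat(AX (E[~a U a] | b)) = {s : every successor in {t1, t2, t3, t4, t5}} = {t1, t2, t3, t4}
|Sat(AX (E[~a U a] | b))| = |{t1, t2, t3, t4}| = 4.

4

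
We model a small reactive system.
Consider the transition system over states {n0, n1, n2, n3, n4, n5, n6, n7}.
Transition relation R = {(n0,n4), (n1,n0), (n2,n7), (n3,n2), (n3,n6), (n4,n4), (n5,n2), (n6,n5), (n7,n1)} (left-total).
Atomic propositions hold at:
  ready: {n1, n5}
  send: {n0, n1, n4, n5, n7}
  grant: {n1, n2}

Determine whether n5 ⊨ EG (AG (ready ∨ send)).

Sat(ready ∨ send) = {n0, n1, n4, n5, n7}
AG (ready ∨ send): greatest fixpoint, start Z0 = {n0, n1, n4, n5, n7}, keep only states in Sat with every successor in Z. Z1 = {n0, n1, n4, n7}; fixed.
Sat(AG (ready ∨ send)) = {n0, n1, n4, n7}
EG (AG (ready ∨ send)): greatest fixpoint, start Z0 = {n0, n1, n4, n7}, keep only states in Sat with some successor in Z. Already a fixed point.
Sat(EG (AG (ready ∨ send))) = {n0, n1, n4, n7}
n5 ∉ Sat(EG (AG (ready ∨ send))) = {n0, n1, n4, n7}, so the formula does not hold at n5.

No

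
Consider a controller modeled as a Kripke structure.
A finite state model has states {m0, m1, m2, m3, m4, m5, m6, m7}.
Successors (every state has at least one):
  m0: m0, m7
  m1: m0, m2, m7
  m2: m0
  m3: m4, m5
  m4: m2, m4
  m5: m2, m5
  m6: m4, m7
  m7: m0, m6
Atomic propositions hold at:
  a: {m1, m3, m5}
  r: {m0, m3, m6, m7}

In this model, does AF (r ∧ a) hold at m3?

Yes

Sat(r ∧ a) = {m3}
AF (r ∧ a): least fixpoint, start Z0 = {m3}, add states with every successor in Z. Already a fixed point.
Sat(AF (r ∧ a)) = {m3}
m3 ∈ Sat(AF (r ∧ a)) = {m3}, so the formula holds at m3.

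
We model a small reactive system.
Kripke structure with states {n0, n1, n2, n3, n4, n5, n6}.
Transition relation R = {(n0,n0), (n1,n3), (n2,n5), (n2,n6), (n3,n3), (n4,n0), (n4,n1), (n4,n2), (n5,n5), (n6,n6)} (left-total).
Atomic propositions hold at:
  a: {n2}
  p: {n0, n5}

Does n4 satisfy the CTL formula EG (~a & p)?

Sat(~a) = {n0, n1, n3, n4, n5, n6}
Sat(~a & p) = {n0, n5}
EG (~a & p): greatest fixpoint, start Z0 = {n0, n5}, keep only states in Sat with some successor in Z. Already a fixed point.
Sat(EG (~a & p)) = {n0, n5}
n4 ∉ Sat(EG (~a & p)) = {n0, n5}, so the formula does not hold at n4.

No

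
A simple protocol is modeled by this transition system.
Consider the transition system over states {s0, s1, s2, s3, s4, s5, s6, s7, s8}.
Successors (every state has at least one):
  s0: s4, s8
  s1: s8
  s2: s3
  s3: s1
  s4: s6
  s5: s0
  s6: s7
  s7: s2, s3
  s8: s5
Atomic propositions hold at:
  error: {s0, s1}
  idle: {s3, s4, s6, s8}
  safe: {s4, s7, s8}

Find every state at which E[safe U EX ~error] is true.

{s0, s1, s2, s4, s6, s7, s8}

Sat(~error) = {s2, s3, s4, s5, s6, s7, s8}
Sat(EX ~error) = {s : some successor in {s2, s3, s4, s5, s6, s7, s8}} = {s0, s1, s2, s4, s6, s7, s8}
E[safe U EX ~error]: least fixpoint, start Z0 = Sat(EX ~error) = {s0, s1, s2, s4, s6, s7, s8}, add states in Sat(safe) with some successor in Z. Already a fixed point.
Sat(E[safe U EX ~error]) = {s0, s1, s2, s4, s6, s7, s8}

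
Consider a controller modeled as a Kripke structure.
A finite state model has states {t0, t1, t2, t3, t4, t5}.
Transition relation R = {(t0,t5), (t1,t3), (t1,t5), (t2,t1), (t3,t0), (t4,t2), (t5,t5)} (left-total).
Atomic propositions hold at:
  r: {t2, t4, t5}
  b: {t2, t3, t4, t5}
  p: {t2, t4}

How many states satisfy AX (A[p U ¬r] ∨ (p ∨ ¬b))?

Sat(¬r) = {t0, t1, t3}
A[p U ¬r]: least fixpoint, start Z0 = Sat(¬r) = {t0, t1, t3}, add states in Sat(p) with every successor in Z. Z1 = {t0, t1, t2, t3}; Z2 = {t0, t1, t2, t3, t4}; fixed.
Sat(A[p U ¬r]) = {t0, t1, t2, t3, t4}
Sat(¬b) = {t0, t1}
Sat(p ∨ ¬b) = {t0, t1, t2, t4}
Sat(A[p U ¬r] ∨ (p ∨ ¬b)) = {t0, t1, t2, t3, t4}
Sat(AX (A[p U ¬r] ∨ (p ∨ ¬b))) = {s : every successor in {t0, t1, t2, t3, t4}} = {t2, t3, t4}
|Sat(AX (A[p U ¬r] ∨ (p ∨ ¬b)))| = |{t2, t3, t4}| = 3.

3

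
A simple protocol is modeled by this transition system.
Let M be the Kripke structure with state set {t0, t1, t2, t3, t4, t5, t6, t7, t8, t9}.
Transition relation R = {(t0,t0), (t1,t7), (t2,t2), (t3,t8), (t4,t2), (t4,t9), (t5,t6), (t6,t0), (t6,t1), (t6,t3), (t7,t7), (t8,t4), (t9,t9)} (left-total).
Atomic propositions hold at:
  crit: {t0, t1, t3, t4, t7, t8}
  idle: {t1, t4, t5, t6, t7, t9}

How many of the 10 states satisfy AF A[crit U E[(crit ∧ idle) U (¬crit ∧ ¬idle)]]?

4

Sat(crit ∧ idle) = {t1, t4, t7}
Sat(¬crit) = {t2, t5, t6, t9}
Sat(¬idle) = {t0, t2, t3, t8}
Sat(¬crit ∧ ¬idle) = {t2}
E[(crit ∧ idle) U (¬crit ∧ ¬idle)]: least fixpoint, start Z0 = Sat((¬crit ∧ ¬idle)) = {t2}, add states in Sat(crit ∧ idle) with some successor in Z. Z1 = {t2, t4}; fixed.
Sat(E[(crit ∧ idle) U (¬crit ∧ ¬idle)]) = {t2, t4}
A[crit U E[(crit ∧ idle) U (¬crit ∧ ¬idle)]]: least fixpoint, start Z0 = Sat(E[(crit ∧ idle) U (¬crit ∧ ¬idle)]) = {t2, t4}, add states in Sat(crit) with every successor in Z. Z1 = {t2, t4, t8}; Z2 = {t2, t3, t4, t8}; fixed.
Sat(A[crit U E[(crit ∧ idle) U (¬crit ∧ ¬idle)]]) = {t2, t3, t4, t8}
AF A[crit U E[(crit ∧ idle) U (¬crit ∧ ¬idle)]]: least fixpoint, start Z0 = {t2, t3, t4, t8}, add states with every successor in Z. Already a fixed point.
Sat(AF A[crit U E[(crit ∧ idle) U (¬crit ∧ ¬idle)]]) = {t2, t3, t4, t8}
|Sat(AF A[crit U E[(crit ∧ idle) U (¬crit ∧ ¬idle)]])| = |{t2, t3, t4, t8}| = 4.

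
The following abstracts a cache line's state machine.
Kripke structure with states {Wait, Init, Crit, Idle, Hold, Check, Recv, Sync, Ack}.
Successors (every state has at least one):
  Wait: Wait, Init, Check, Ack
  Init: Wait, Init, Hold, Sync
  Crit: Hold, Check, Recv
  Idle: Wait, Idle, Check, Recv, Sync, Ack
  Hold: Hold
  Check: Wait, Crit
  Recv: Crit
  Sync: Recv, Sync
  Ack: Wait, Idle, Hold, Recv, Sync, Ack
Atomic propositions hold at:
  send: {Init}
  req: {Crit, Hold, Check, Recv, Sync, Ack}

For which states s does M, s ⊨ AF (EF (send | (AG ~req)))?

Sat(~req) = {Wait, Init, Idle}
AG ~req: greatest fixpoint, start Z0 = {Wait, Init, Idle}, keep only states in Sat with every successor in Z. Z1 = ∅; fixed.
Sat(AG ~req) = ∅
Sat(send | (AG ~req)) = {Init}
EF (send | (AG ~req)): least fixpoint, start Z0 = {Init}, add states with some successor in Z. Z1 = {Wait, Init}; Z2 = {Wait, Init, Idle, Check, Ack}; Z3 = {Wait, Init, Crit, Idle, Check, Ack}; Z4 = {Wait, Init, Crit, Idle, Check, Recv, Ack}; Z5 = {Wait, Init, Crit, Idle, Check, Recv, Sync, Ack}; fixed.
Sat(EF (send | (AG ~req))) = {Wait, Init, Crit, Idle, Check, Recv, Sync, Ack}
AF (EF (send | (AG ~req))): least fixpoint, start Z0 = {Wait, Init, Crit, Idle, Check, Recv, Sync, Ack}, add states with every successor in Z. Already a fixed point.
Sat(AF (EF (send | (AG ~req)))) = {Wait, Init, Crit, Idle, Check, Recv, Sync, Ack}

{Wait, Init, Crit, Idle, Check, Recv, Sync, Ack}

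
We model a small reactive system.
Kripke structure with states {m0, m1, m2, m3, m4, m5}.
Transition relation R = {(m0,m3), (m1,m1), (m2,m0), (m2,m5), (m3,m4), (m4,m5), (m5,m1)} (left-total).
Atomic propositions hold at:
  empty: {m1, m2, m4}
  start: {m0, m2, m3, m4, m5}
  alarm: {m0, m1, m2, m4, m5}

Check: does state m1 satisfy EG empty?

Yes

EG empty: greatest fixpoint, start Z0 = {m1, m2, m4}, keep only states in Sat with some successor in Z. Z1 = {m1}; fixed.
Sat(EG empty) = {m1}
m1 ∈ Sat(EG empty) = {m1}, so the formula holds at m1.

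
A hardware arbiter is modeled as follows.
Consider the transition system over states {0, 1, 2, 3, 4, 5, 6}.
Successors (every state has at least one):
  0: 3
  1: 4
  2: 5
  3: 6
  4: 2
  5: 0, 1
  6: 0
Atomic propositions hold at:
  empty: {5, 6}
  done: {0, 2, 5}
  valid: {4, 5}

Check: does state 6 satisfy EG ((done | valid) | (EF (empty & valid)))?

Sat(done | valid) = {0, 2, 4, 5}
Sat(empty & valid) = {5}
EF (empty & valid): least fixpoint, start Z0 = {5}, add states with some successor in Z. Z1 = {2, 5}; Z2 = {2, 4, 5}; Z3 = {1, 2, 4, 5}; fixed.
Sat(EF (empty & valid)) = {1, 2, 4, 5}
Sat((done | valid) | (EF (empty & valid))) = {0, 1, 2, 4, 5}
EG ((done | valid) | (EF (empty & valid))): greatest fixpoint, start Z0 = {0, 1, 2, 4, 5}, keep only states in Sat with some successor in Z. Z1 = {1, 2, 4, 5}; fixed.
Sat(EG ((done | valid) | (EF (empty & valid)))) = {1, 2, 4, 5}
6 ∉ Sat(EG ((done | valid) | (EF (empty & valid)))) = {1, 2, 4, 5}, so the formula does not hold at 6.

No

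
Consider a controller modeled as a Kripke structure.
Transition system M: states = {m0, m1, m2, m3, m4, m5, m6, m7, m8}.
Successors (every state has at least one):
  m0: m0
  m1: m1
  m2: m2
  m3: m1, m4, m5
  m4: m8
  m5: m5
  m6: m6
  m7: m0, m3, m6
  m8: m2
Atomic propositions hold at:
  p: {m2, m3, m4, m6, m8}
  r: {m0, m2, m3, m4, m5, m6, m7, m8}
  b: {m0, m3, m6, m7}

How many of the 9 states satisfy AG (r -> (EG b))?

3

EG b: greatest fixpoint, start Z0 = {m0, m3, m6, m7}, keep only states in Sat with some successor in Z. Z1 = {m0, m6, m7}; fixed.
Sat(EG b) = {m0, m6, m7}
Sat(r -> (EG b)) = {m0, m1, m6, m7}
AG (r -> (EG b)): greatest fixpoint, start Z0 = {m0, m1, m6, m7}, keep only states in Sat with every successor in Z. Z1 = {m0, m1, m6}; fixed.
Sat(AG (r -> (EG b))) = {m0, m1, m6}
|Sat(AG (r -> (EG b)))| = |{m0, m1, m6}| = 3.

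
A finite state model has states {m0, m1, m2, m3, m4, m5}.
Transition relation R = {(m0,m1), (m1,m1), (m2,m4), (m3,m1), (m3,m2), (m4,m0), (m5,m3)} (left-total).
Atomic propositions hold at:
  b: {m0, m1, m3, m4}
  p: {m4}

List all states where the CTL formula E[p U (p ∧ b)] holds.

Sat(p ∧ b) = {m4}
E[p U (p ∧ b)]: least fixpoint, start Z0 = Sat((p ∧ b)) = {m4}, add states in Sat(p) with some successor in Z. Already a fixed point.
Sat(E[p U (p ∧ b)]) = {m4}

{m4}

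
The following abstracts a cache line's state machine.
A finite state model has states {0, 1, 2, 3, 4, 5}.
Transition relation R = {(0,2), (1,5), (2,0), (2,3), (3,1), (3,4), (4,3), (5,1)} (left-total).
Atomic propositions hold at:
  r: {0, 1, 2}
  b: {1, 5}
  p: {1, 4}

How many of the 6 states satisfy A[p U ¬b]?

Sat(¬b) = {0, 2, 3, 4}
A[p U ¬b]: least fixpoint, start Z0 = Sat(¬b) = {0, 2, 3, 4}, add states in Sat(p) with every successor in Z. Already a fixed point.
Sat(A[p U ¬b]) = {0, 2, 3, 4}
|Sat(A[p U ¬b])| = |{0, 2, 3, 4}| = 4.

4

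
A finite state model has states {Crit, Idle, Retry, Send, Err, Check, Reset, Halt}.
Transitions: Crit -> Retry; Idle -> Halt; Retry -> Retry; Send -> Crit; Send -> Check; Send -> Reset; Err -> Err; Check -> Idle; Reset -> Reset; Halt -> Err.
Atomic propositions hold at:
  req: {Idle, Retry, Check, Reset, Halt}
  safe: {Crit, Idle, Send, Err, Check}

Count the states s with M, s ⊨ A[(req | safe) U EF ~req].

Sat(req | safe) = {Crit, Idle, Retry, Send, Err, Check, Reset, Halt}
Sat(~req) = {Crit, Send, Err}
EF ~req: least fixpoint, start Z0 = {Crit, Send, Err}, add states with some successor in Z. Z1 = {Crit, Send, Err, Halt}; Z2 = {Crit, Idle, Send, Err, Halt}; Z3 = {Crit, Idle, Send, Err, Check, Halt}; fixed.
Sat(EF ~req) = {Crit, Idle, Send, Err, Check, Halt}
A[(req | safe) U EF ~req]: least fixpoint, start Z0 = Sat(EF ~req) = {Crit, Idle, Send, Err, Check, Halt}, add states in Sat(req | safe) with every successor in Z. Already a fixed point.
Sat(A[(req | safe) U EF ~req]) = {Crit, Idle, Send, Err, Check, Halt}
|Sat(A[(req | safe) U EF ~req])| = |{Crit, Idle, Send, Err, Check, Halt}| = 6.

6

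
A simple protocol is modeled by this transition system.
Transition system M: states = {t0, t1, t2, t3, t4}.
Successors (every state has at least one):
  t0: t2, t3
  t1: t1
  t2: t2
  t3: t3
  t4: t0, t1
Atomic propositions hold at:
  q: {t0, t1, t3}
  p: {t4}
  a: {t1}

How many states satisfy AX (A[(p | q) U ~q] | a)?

2

Sat(p | q) = {t0, t1, t3, t4}
Sat(~q) = {t2, t4}
A[(p | q) U ~q]: least fixpoint, start Z0 = Sat(~q) = {t2, t4}, add states in Sat(p | q) with every successor in Z. Already a fixed point.
Sat(A[(p | q) U ~q]) = {t2, t4}
Sat(A[(p | q) U ~q] | a) = {t1, t2, t4}
Sat(AX (A[(p | q) U ~q] | a)) = {s : every successor in {t1, t2, t4}} = {t1, t2}
|Sat(AX (A[(p | q) U ~q] | a))| = |{t1, t2}| = 2.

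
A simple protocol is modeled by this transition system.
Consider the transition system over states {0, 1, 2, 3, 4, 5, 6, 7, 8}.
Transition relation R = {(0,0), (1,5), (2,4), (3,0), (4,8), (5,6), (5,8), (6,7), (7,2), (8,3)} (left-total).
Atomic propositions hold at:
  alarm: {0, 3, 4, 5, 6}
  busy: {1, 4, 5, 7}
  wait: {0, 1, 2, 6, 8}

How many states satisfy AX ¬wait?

4

Sat(¬wait) = {3, 4, 5, 7}
Sat(AX ¬wait) = {s : every successor in {3, 4, 5, 7}} = {1, 2, 6, 8}
|Sat(AX ¬wait)| = |{1, 2, 6, 8}| = 4.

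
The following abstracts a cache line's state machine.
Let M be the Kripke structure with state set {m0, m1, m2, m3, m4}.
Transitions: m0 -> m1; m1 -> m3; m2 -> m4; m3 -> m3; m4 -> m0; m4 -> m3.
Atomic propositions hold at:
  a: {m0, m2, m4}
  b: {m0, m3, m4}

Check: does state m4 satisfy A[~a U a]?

Yes

Sat(~a) = {m1, m3}
A[~a U a]: least fixpoint, start Z0 = Sat(a) = {m0, m2, m4}, add states in Sat(~a) with every successor in Z. Already a fixed point.
Sat(A[~a U a]) = {m0, m2, m4}
m4 ∈ Sat(A[~a U a]) = {m0, m2, m4}, so the formula holds at m4.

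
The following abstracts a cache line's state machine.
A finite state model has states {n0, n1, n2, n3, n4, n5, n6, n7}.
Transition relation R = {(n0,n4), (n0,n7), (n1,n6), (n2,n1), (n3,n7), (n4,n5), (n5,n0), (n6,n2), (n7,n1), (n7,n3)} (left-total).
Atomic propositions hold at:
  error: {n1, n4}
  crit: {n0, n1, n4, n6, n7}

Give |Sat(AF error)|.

4

AF error: least fixpoint, start Z0 = {n1, n4}, add states with every successor in Z. Z1 = {n1, n2, n4}; Z2 = {n1, n2, n4, n6}; fixed.
Sat(AF error) = {n1, n2, n4, n6}
|Sat(AF error)| = |{n1, n2, n4, n6}| = 4.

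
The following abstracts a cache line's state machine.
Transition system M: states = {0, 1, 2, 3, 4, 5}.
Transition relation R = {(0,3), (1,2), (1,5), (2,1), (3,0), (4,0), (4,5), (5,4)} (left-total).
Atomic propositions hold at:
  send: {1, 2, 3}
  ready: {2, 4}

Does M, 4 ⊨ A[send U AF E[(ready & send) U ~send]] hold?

Yes

Sat(ready & send) = {2}
Sat(~send) = {0, 4, 5}
E[(ready & send) U ~send]: least fixpoint, start Z0 = Sat(~send) = {0, 4, 5}, add states in Sat(ready & send) with some successor in Z. Already a fixed point.
Sat(E[(ready & send) U ~send]) = {0, 4, 5}
AF E[(ready & send) U ~send]: least fixpoint, start Z0 = {0, 4, 5}, add states with every successor in Z. Z1 = {0, 3, 4, 5}; fixed.
Sat(AF E[(ready & send) U ~send]) = {0, 3, 4, 5}
A[send U AF E[(ready & send) U ~send]]: least fixpoint, start Z0 = Sat(AF E[(ready & send) U ~send]) = {0, 3, 4, 5}, add states in Sat(send) with every successor in Z. Already a fixed point.
Sat(A[send U AF E[(ready & send) U ~send]]) = {0, 3, 4, 5}
4 ∈ Sat(A[send U AF E[(ready & send) U ~send]]) = {0, 3, 4, 5}, so the formula holds at 4.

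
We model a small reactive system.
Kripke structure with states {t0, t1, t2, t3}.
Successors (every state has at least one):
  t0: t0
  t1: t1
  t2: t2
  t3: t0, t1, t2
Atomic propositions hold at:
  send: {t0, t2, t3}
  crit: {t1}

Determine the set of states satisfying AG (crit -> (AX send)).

{t0, t2}

Sat(AX send) = {s : every successor in {t0, t2, t3}} = {t0, t2}
Sat(crit -> (AX send)) = {t0, t2, t3}
AG (crit -> (AX send)): greatest fixpoint, start Z0 = {t0, t2, t3}, keep only states in Sat with every successor in Z. Z1 = {t0, t2}; fixed.
Sat(AG (crit -> (AX send))) = {t0, t2}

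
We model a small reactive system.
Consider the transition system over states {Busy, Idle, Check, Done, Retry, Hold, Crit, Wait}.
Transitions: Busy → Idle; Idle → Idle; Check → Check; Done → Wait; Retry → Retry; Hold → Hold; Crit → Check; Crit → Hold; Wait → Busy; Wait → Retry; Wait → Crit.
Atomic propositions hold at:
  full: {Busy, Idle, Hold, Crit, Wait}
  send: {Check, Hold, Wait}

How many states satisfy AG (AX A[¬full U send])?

3

Sat(¬full) = {Check, Done, Retry}
A[¬full U send]: least fixpoint, start Z0 = Sat(send) = {Check, Hold, Wait}, add states in Sat(¬full) with every successor in Z. Z1 = {Check, Done, Hold, Wait}; fixed.
Sat(A[¬full U send]) = {Check, Done, Hold, Wait}
Sat(AX A[¬full U send]) = {s : every successor in {Check, Done, Hold, Wait}} = {Check, Done, Hold, Crit}
AG (AX A[¬full U send]): greatest fixpoint, start Z0 = {Check, Done, Hold, Crit}, keep only states in Sat with every successor in Z. Z1 = {Check, Hold, Crit}; fixed.
Sat(AG (AX A[¬full U send])) = {Check, Hold, Crit}
|Sat(AG (AX A[¬full U send]))| = |{Check, Hold, Crit}| = 3.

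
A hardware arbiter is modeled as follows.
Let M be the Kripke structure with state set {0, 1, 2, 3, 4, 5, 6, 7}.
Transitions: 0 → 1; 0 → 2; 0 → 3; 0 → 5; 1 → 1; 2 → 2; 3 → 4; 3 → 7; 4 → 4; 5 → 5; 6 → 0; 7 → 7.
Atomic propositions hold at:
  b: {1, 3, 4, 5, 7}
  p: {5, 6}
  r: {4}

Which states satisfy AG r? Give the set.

{4}

AG r: greatest fixpoint, start Z0 = {4}, keep only states in Sat with every successor in Z. Already a fixed point.
Sat(AG r) = {4}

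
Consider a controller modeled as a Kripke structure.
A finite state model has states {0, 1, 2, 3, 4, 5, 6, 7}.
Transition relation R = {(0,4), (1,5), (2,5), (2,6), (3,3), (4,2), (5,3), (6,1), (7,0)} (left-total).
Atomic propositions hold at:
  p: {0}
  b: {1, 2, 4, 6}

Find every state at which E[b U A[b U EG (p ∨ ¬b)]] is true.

{1, 2, 3, 4, 5, 6}

Sat(¬b) = {0, 3, 5, 7}
Sat(p ∨ ¬b) = {0, 3, 5, 7}
EG (p ∨ ¬b): greatest fixpoint, start Z0 = {0, 3, 5, 7}, keep only states in Sat with some successor in Z. Z1 = {3, 5, 7}; Z2 = {3, 5}; fixed.
Sat(EG (p ∨ ¬b)) = {3, 5}
A[b U EG (p ∨ ¬b)]: least fixpoint, start Z0 = Sat(EG (p ∨ ¬b)) = {3, 5}, add states in Sat(b) with every successor in Z. Z1 = {1, 3, 5}; Z2 = {1, 3, 5, 6}; Z3 = {1, 2, 3, 5, 6}; Z4 = {1, 2, 3, 4, 5, 6}; fixed.
Sat(A[b U EG (p ∨ ¬b)]) = {1, 2, 3, 4, 5, 6}
E[b U A[b U EG (p ∨ ¬b)]]: least fixpoint, start Z0 = Sat(A[b U EG (p ∨ ¬b)]) = {1, 2, 3, 4, 5, 6}, add states in Sat(b) with some successor in Z. Already a fixed point.
Sat(E[b U A[b U EG (p ∨ ¬b)]]) = {1, 2, 3, 4, 5, 6}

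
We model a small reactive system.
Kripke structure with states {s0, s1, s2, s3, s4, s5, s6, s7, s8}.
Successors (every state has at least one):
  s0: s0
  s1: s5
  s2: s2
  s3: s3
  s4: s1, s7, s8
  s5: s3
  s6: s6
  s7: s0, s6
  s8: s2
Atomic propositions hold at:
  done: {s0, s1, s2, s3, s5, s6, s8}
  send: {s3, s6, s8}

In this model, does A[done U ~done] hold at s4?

Sat(~done) = {s4, s7}
A[done U ~done]: least fixpoint, start Z0 = Sat(~done) = {s4, s7}, add states in Sat(done) with every successor in Z. Already a fixed point.
Sat(A[done U ~done]) = {s4, s7}
s4 ∈ Sat(A[done U ~done]) = {s4, s7}, so the formula holds at s4.

Yes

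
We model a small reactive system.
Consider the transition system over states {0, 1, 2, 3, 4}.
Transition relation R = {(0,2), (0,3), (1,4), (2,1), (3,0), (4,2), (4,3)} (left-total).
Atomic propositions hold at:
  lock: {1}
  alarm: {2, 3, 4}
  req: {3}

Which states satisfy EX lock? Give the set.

Sat(EX lock) = {s : some successor in {1}} = {2}

{2}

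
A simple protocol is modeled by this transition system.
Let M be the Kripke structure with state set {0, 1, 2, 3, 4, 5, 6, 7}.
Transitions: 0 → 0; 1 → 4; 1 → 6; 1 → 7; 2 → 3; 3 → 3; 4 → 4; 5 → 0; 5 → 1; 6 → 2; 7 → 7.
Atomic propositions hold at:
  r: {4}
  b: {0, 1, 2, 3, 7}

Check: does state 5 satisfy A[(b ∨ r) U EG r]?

No

Sat(b ∨ r) = {0, 1, 2, 3, 4, 7}
EG r: greatest fixpoint, start Z0 = {4}, keep only states in Sat with some successor in Z. Already a fixed point.
Sat(EG r) = {4}
A[(b ∨ r) U EG r]: least fixpoint, start Z0 = Sat(EG r) = {4}, add states in Sat(b ∨ r) with every successor in Z. Already a fixed point.
Sat(A[(b ∨ r) U EG r]) = {4}
5 ∉ Sat(A[(b ∨ r) U EG r]) = {4}, so the formula does not hold at 5.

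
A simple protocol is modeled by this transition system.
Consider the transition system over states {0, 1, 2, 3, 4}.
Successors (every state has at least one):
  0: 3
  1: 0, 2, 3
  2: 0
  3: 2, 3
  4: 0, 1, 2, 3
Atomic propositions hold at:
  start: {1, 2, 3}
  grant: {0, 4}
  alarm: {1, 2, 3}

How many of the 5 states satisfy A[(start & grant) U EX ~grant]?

Sat(start & grant) = ∅
Sat(~grant) = {1, 2, 3}
Sat(EX ~grant) = {s : some successor in {1, 2, 3}} = {0, 1, 3, 4}
A[(start & grant) U EX ~grant]: least fixpoint, start Z0 = Sat(EX ~grant) = {0, 1, 3, 4}, add states in Sat(start & grant) with every successor in Z. Already a fixed point.
Sat(A[(start & grant) U EX ~grant]) = {0, 1, 3, 4}
|Sat(A[(start & grant) U EX ~grant])| = |{0, 1, 3, 4}| = 4.

4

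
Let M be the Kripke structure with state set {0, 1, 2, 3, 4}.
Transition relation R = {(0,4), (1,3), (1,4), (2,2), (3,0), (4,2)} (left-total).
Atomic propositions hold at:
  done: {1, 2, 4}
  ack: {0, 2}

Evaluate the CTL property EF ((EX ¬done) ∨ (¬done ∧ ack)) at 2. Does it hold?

No

Sat(¬done) = {0, 3}
Sat(EX ¬done) = {s : some successor in {0, 3}} = {1, 3}
Sat(¬done ∧ ack) = {0}
Sat((EX ¬done) ∨ (¬done ∧ ack)) = {0, 1, 3}
EF ((EX ¬done) ∨ (¬done ∧ ack)): least fixpoint, start Z0 = {0, 1, 3}, add states with some successor in Z. Already a fixed point.
Sat(EF ((EX ¬done) ∨ (¬done ∧ ack))) = {0, 1, 3}
2 ∉ Sat(EF ((EX ¬done) ∨ (¬done ∧ ack))) = {0, 1, 3}, so the formula does not hold at 2.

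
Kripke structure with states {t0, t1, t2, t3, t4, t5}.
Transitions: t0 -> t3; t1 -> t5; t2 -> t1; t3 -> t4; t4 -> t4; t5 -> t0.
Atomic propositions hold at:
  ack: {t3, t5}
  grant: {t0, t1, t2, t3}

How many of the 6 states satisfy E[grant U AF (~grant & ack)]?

Sat(~grant) = {t4, t5}
Sat(~grant & ack) = {t5}
AF (~grant & ack): least fixpoint, start Z0 = {t5}, add states with every successor in Z. Z1 = {t1, t5}; Z2 = {t1, t2, t5}; fixed.
Sat(AF (~grant & ack)) = {t1, t2, t5}
E[grant U AF (~grant & ack)]: least fixpoint, start Z0 = Sat(AF (~grant & ack)) = {t1, t2, t5}, add states in Sat(grant) with some successor in Z. Already a fixed point.
Sat(E[grant U AF (~grant & ack)]) = {t1, t2, t5}
|Sat(E[grant U AF (~grant & ack)])| = |{t1, t2, t5}| = 3.

3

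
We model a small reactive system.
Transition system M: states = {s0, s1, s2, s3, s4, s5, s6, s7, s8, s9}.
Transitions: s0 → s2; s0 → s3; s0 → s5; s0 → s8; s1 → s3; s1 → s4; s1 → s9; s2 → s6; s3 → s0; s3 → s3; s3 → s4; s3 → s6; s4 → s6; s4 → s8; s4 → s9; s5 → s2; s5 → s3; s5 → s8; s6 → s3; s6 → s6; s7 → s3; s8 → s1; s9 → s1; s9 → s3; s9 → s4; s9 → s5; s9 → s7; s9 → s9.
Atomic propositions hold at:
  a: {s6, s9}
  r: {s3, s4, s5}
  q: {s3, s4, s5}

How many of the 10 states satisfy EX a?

Sat(EX a) = {s : some successor in {s6, s9}} = {s1, s2, s3, s4, s6, s9}
|Sat(EX a)| = |{s1, s2, s3, s4, s6, s9}| = 6.

6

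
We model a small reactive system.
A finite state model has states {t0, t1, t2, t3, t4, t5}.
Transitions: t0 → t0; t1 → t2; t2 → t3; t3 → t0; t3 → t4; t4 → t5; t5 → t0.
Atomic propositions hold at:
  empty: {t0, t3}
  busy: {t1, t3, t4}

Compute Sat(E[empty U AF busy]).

AF busy: least fixpoint, start Z0 = {t1, t3, t4}, add states with every successor in Z. Z1 = {t1, t2, t3, t4}; fixed.
Sat(AF busy) = {t1, t2, t3, t4}
E[empty U AF busy]: least fixpoint, start Z0 = Sat(AF busy) = {t1, t2, t3, t4}, add states in Sat(empty) with some successor in Z. Already a fixed point.
Sat(E[empty U AF busy]) = {t1, t2, t3, t4}

{t1, t2, t3, t4}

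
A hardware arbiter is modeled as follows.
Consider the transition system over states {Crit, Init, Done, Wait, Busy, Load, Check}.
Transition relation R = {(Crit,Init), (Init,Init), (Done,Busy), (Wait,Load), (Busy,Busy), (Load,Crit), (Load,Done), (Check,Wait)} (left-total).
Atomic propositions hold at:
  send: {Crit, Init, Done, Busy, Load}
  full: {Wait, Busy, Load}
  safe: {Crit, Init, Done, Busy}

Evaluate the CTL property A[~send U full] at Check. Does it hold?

Sat(~send) = {Wait, Check}
A[~send U full]: least fixpoint, start Z0 = Sat(full) = {Wait, Busy, Load}, add states in Sat(~send) with every successor in Z. Z1 = {Wait, Busy, Load, Check}; fixed.
Sat(A[~send U full]) = {Wait, Busy, Load, Check}
Check ∈ Sat(A[~send U full]) = {Wait, Busy, Load, Check}, so the formula holds at Check.

Yes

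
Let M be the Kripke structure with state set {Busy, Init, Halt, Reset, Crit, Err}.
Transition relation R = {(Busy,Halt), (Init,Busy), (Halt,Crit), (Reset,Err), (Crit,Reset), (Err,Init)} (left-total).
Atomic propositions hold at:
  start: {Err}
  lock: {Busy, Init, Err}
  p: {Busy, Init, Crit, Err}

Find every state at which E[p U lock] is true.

{Busy, Init, Err}

E[p U lock]: least fixpoint, start Z0 = Sat(lock) = {Busy, Init, Err}, add states in Sat(p) with some successor in Z. Already a fixed point.
Sat(E[p U lock]) = {Busy, Init, Err}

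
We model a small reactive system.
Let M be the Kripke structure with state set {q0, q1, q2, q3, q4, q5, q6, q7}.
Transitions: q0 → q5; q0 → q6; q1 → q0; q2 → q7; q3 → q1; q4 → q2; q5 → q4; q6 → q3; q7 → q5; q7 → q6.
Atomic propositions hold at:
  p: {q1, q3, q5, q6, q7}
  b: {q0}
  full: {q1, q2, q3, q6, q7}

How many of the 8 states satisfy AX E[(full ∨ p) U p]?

Sat(full ∨ p) = {q1, q2, q3, q5, q6, q7}
E[(full ∨ p) U p]: least fixpoint, start Z0 = Sat(p) = {q1, q3, q5, q6, q7}, add states in Sat(full ∨ p) with some successor in Z. Z1 = {q1, q2, q3, q5, q6, q7}; fixed.
Sat(E[(full ∨ p) U p]) = {q1, q2, q3, q5, q6, q7}
Sat(AX E[(full ∨ p) U p]) = {s : every successor in {q1, q2, q3, q5, q6, q7}} = {q0, q2, q3, q4, q6, q7}
|Sat(AX E[(full ∨ p) U p])| = |{q0, q2, q3, q4, q6, q7}| = 6.

6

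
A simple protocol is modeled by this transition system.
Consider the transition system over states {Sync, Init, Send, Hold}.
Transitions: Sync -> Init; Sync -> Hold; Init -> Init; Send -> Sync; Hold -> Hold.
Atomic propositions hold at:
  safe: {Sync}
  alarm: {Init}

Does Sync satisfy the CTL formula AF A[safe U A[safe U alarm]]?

No

A[safe U alarm]: least fixpoint, start Z0 = Sat(alarm) = {Init}, add states in Sat(safe) with every successor in Z. Already a fixed point.
Sat(A[safe U alarm]) = {Init}
A[safe U A[safe U alarm]]: least fixpoint, start Z0 = Sat(A[safe U alarm]) = {Init}, add states in Sat(safe) with every successor in Z. Already a fixed point.
Sat(A[safe U A[safe U alarm]]) = {Init}
AF A[safe U A[safe U alarm]]: least fixpoint, start Z0 = {Init}, add states with every successor in Z. Already a fixed point.
Sat(AF A[safe U A[safe U alarm]]) = {Init}
Sync ∉ Sat(AF A[safe U A[safe U alarm]]) = {Init}, so the formula does not hold at Sync.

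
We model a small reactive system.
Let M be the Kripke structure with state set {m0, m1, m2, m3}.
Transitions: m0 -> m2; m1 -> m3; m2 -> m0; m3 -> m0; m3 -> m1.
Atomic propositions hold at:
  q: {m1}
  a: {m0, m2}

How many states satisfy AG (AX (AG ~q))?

2

Sat(~q) = {m0, m2, m3}
AG ~q: greatest fixpoint, start Z0 = {m0, m2, m3}, keep only states in Sat with every successor in Z. Z1 = {m0, m2}; fixed.
Sat(AG ~q) = {m0, m2}
Sat(AX (AG ~q)) = {s : every successor in {m0, m2}} = {m0, m2}
AG (AX (AG ~q)): greatest fixpoint, start Z0 = {m0, m2}, keep only states in Sat with every successor in Z. Already a fixed point.
Sat(AG (AX (AG ~q))) = {m0, m2}
|Sat(AG (AX (AG ~q)))| = |{m0, m2}| = 2.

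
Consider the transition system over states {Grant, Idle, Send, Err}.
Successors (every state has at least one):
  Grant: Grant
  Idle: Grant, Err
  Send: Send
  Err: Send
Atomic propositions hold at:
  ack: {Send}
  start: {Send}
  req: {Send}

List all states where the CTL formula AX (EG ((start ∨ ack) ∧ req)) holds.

{Send, Err}

Sat(start ∨ ack) = {Send}
Sat((start ∨ ack) ∧ req) = {Send}
EG ((start ∨ ack) ∧ req): greatest fixpoint, start Z0 = {Send}, keep only states in Sat with some successor in Z. Already a fixed point.
Sat(EG ((start ∨ ack) ∧ req)) = {Send}
Sat(AX (EG ((start ∨ ack) ∧ req))) = {s : every successor in {Send}} = {Send, Err}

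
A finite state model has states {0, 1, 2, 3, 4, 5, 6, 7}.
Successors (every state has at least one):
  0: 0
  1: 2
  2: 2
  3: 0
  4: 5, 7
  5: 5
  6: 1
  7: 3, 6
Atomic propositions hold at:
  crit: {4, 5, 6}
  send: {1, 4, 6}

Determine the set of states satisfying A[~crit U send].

Sat(~crit) = {0, 1, 2, 3, 7}
A[~crit U send]: least fixpoint, start Z0 = Sat(send) = {1, 4, 6}, add states in Sat(~crit) with every successor in Z. Already a fixed point.
Sat(A[~crit U send]) = {1, 4, 6}

{1, 4, 6}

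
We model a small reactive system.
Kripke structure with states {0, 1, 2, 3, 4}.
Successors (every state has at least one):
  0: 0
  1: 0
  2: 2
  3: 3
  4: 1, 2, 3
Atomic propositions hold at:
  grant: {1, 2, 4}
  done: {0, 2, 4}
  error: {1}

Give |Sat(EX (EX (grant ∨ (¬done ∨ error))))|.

Sat(¬done) = {1, 3}
Sat(¬done ∨ error) = {1, 3}
Sat(grant ∨ (¬done ∨ error)) = {1, 2, 3, 4}
Sat(EX (grant ∨ (¬done ∨ error))) = {s : some successor in {1, 2, 3, 4}} = {2, 3, 4}
Sat(EX (EX (grant ∨ (¬done ∨ error)))) = {s : some successor in {2, 3, 4}} = {2, 3, 4}
|Sat(EX (EX (grant ∨ (¬done ∨ error))))| = |{2, 3, 4}| = 3.

3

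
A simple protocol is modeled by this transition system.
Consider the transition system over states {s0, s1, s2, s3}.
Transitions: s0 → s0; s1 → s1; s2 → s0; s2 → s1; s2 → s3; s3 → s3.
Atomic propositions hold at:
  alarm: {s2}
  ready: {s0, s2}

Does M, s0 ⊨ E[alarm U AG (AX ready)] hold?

Yes

Sat(AX ready) = {s : every successor in {s0, s2}} = {s0}
AG (AX ready): greatest fixpoint, start Z0 = {s0}, keep only states in Sat with every successor in Z. Already a fixed point.
Sat(AG (AX ready)) = {s0}
E[alarm U AG (AX ready)]: least fixpoint, start Z0 = Sat(AG (AX ready)) = {s0}, add states in Sat(alarm) with some successor in Z. Z1 = {s0, s2}; fixed.
Sat(E[alarm U AG (AX ready)]) = {s0, s2}
s0 ∈ Sat(E[alarm U AG (AX ready)]) = {s0, s2}, so the formula holds at s0.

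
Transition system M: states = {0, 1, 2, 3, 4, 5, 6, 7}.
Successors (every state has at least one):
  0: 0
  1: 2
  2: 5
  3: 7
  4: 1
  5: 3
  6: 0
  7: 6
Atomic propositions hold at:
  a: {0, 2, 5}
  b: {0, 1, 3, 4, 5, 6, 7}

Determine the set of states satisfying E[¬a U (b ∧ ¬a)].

{1, 3, 4, 6, 7}

Sat(¬a) = {1, 3, 4, 6, 7}
Sat(b ∧ ¬a) = {1, 3, 4, 6, 7}
E[¬a U (b ∧ ¬a)]: least fixpoint, start Z0 = Sat((b ∧ ¬a)) = {1, 3, 4, 6, 7}, add states in Sat(¬a) with some successor in Z. Already a fixed point.
Sat(E[¬a U (b ∧ ¬a)]) = {1, 3, 4, 6, 7}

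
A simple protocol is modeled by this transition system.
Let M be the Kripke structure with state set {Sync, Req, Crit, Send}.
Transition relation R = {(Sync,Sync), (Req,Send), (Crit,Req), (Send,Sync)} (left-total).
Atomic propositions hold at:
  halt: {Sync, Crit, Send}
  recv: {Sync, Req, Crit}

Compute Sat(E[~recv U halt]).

{Sync, Crit, Send}

Sat(~recv) = {Send}
E[~recv U halt]: least fixpoint, start Z0 = Sat(halt) = {Sync, Crit, Send}, add states in Sat(~recv) with some successor in Z. Already a fixed point.
Sat(E[~recv U halt]) = {Sync, Crit, Send}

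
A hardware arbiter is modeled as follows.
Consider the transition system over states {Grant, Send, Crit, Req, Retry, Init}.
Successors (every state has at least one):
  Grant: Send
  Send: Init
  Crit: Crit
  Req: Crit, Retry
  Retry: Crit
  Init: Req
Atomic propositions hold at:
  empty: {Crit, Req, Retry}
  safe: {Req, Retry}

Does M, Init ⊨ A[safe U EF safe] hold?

Yes

EF safe: least fixpoint, start Z0 = {Req, Retry}, add states with some successor in Z. Z1 = {Req, Retry, Init}; Z2 = {Send, Req, Retry, Init}; Z3 = {Grant, Send, Req, Retry, Init}; fixed.
Sat(EF safe) = {Grant, Send, Req, Retry, Init}
A[safe U EF safe]: least fixpoint, start Z0 = Sat(EF safe) = {Grant, Send, Req, Retry, Init}, add states in Sat(safe) with every successor in Z. Already a fixed point.
Sat(A[safe U EF safe]) = {Grant, Send, Req, Retry, Init}
Init ∈ Sat(A[safe U EF safe]) = {Grant, Send, Req, Retry, Init}, so the formula holds at Init.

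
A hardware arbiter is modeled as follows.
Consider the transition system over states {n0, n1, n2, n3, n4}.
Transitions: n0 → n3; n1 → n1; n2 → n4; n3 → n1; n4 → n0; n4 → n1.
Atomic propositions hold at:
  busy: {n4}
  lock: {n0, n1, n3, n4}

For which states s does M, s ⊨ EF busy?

EF busy: least fixpoint, start Z0 = {n4}, add states with some successor in Z. Z1 = {n2, n4}; fixed.
Sat(EF busy) = {n2, n4}

{n2, n4}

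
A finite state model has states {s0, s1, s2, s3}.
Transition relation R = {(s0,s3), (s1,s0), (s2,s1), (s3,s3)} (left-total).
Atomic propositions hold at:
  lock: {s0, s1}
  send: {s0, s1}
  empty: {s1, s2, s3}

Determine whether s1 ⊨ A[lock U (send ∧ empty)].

Sat(send ∧ empty) = {s1}
A[lock U (send ∧ empty)]: least fixpoint, start Z0 = Sat((send ∧ empty)) = {s1}, add states in Sat(lock) with every successor in Z. Already a fixed point.
Sat(A[lock U (send ∧ empty)]) = {s1}
s1 ∈ Sat(A[lock U (send ∧ empty)]) = {s1}, so the formula holds at s1.

Yes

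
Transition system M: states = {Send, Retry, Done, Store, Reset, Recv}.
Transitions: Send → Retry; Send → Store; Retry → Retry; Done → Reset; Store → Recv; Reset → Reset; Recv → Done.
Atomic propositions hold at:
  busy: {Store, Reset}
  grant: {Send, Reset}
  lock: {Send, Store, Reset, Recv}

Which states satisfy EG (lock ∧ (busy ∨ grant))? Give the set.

{Reset}

Sat(busy ∨ grant) = {Send, Store, Reset}
Sat(lock ∧ (busy ∨ grant)) = {Send, Store, Reset}
EG (lock ∧ (busy ∨ grant)): greatest fixpoint, start Z0 = {Send, Store, Reset}, keep only states in Sat with some successor in Z. Z1 = {Send, Reset}; Z2 = {Reset}; fixed.
Sat(EG (lock ∧ (busy ∨ grant))) = {Reset}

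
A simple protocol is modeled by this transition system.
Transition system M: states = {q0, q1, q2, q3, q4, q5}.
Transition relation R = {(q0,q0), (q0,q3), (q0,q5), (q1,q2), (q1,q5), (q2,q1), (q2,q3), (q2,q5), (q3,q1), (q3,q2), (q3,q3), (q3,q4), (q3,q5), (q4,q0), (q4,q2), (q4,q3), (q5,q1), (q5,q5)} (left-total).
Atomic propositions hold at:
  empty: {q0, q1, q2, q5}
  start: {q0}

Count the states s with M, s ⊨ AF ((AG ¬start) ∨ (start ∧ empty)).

Sat(¬start) = {q1, q2, q3, q4, q5}
AG ¬start: greatest fixpoint, start Z0 = {q1, q2, q3, q4, q5}, keep only states in Sat with every successor in Z. Z1 = {q1, q2, q3, q5}; Z2 = {q1, q2, q5}; Z3 = {q1, q5}; Z4 = {q5}; Z5 = ∅; fixed.
Sat(AG ¬start) = ∅
Sat(start ∧ empty) = {q0}
Sat((AG ¬start) ∨ (start ∧ empty)) = {q0}
AF ((AG ¬start) ∨ (start ∧ empty)): least fixpoint, start Z0 = {q0}, add states with every successor in Z. Already a fixed point.
Sat(AF ((AG ¬start) ∨ (start ∧ empty))) = {q0}
|Sat(AF ((AG ¬start) ∨ (start ∧ empty)))| = |{q0}| = 1.

1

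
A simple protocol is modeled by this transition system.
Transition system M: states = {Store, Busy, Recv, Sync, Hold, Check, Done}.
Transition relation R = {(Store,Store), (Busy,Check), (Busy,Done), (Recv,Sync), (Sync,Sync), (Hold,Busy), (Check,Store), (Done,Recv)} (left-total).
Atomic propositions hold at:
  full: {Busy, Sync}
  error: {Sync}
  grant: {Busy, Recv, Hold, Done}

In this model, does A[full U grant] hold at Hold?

A[full U grant]: least fixpoint, start Z0 = Sat(grant) = {Busy, Recv, Hold, Done}, add states in Sat(full) with every successor in Z. Already a fixed point.
Sat(A[full U grant]) = {Busy, Recv, Hold, Done}
Hold ∈ Sat(A[full U grant]) = {Busy, Recv, Hold, Done}, so the formula holds at Hold.

Yes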